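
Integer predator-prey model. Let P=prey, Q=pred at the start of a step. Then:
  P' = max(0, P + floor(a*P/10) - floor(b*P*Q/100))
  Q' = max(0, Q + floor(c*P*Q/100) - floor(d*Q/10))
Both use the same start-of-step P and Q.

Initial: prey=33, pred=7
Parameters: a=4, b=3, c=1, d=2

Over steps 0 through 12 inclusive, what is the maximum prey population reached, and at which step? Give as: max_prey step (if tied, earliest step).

Answer: 53 4

Derivation:
Step 1: prey: 33+13-6=40; pred: 7+2-1=8
Step 2: prey: 40+16-9=47; pred: 8+3-1=10
Step 3: prey: 47+18-14=51; pred: 10+4-2=12
Step 4: prey: 51+20-18=53; pred: 12+6-2=16
Step 5: prey: 53+21-25=49; pred: 16+8-3=21
Step 6: prey: 49+19-30=38; pred: 21+10-4=27
Step 7: prey: 38+15-30=23; pred: 27+10-5=32
Step 8: prey: 23+9-22=10; pred: 32+7-6=33
Step 9: prey: 10+4-9=5; pred: 33+3-6=30
Step 10: prey: 5+2-4=3; pred: 30+1-6=25
Step 11: prey: 3+1-2=2; pred: 25+0-5=20
Step 12: prey: 2+0-1=1; pred: 20+0-4=16
Max prey = 53 at step 4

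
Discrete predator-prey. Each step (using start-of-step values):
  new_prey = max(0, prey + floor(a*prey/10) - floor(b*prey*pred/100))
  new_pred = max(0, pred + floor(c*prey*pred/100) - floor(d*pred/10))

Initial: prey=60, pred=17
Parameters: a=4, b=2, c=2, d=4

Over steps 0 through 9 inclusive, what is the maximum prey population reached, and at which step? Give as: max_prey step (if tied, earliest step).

Answer: 64 1

Derivation:
Step 1: prey: 60+24-20=64; pred: 17+20-6=31
Step 2: prey: 64+25-39=50; pred: 31+39-12=58
Step 3: prey: 50+20-58=12; pred: 58+58-23=93
Step 4: prey: 12+4-22=0; pred: 93+22-37=78
Step 5: prey: 0+0-0=0; pred: 78+0-31=47
Step 6: prey: 0+0-0=0; pred: 47+0-18=29
Step 7: prey: 0+0-0=0; pred: 29+0-11=18
Step 8: prey: 0+0-0=0; pred: 18+0-7=11
Step 9: prey: 0+0-0=0; pred: 11+0-4=7
Max prey = 64 at step 1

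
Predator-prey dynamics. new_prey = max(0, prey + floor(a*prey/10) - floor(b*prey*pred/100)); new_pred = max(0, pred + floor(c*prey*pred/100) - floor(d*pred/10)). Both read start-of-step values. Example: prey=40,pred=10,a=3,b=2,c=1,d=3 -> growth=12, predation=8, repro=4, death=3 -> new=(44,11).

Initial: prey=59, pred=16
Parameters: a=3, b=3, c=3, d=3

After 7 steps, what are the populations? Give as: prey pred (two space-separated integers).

Step 1: prey: 59+17-28=48; pred: 16+28-4=40
Step 2: prey: 48+14-57=5; pred: 40+57-12=85
Step 3: prey: 5+1-12=0; pred: 85+12-25=72
Step 4: prey: 0+0-0=0; pred: 72+0-21=51
Step 5: prey: 0+0-0=0; pred: 51+0-15=36
Step 6: prey: 0+0-0=0; pred: 36+0-10=26
Step 7: prey: 0+0-0=0; pred: 26+0-7=19

Answer: 0 19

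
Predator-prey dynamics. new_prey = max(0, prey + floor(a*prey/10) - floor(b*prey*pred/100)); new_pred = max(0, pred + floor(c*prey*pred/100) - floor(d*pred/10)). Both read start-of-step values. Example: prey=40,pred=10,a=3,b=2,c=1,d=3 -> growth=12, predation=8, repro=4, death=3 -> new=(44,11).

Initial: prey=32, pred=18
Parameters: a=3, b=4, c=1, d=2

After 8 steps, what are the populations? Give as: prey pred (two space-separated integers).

Answer: 2 7

Derivation:
Step 1: prey: 32+9-23=18; pred: 18+5-3=20
Step 2: prey: 18+5-14=9; pred: 20+3-4=19
Step 3: prey: 9+2-6=5; pred: 19+1-3=17
Step 4: prey: 5+1-3=3; pred: 17+0-3=14
Step 5: prey: 3+0-1=2; pred: 14+0-2=12
Step 6: prey: 2+0-0=2; pred: 12+0-2=10
Step 7: prey: 2+0-0=2; pred: 10+0-2=8
Step 8: prey: 2+0-0=2; pred: 8+0-1=7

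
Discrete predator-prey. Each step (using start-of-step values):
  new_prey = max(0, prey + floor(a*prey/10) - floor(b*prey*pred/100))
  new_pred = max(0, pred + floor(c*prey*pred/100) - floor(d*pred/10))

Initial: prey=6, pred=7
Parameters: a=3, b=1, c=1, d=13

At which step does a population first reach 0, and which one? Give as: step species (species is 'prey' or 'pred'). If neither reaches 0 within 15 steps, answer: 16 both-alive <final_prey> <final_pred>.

Answer: 1 pred

Derivation:
Step 1: prey: 6+1-0=7; pred: 7+0-9=0
First extinction: pred at step 1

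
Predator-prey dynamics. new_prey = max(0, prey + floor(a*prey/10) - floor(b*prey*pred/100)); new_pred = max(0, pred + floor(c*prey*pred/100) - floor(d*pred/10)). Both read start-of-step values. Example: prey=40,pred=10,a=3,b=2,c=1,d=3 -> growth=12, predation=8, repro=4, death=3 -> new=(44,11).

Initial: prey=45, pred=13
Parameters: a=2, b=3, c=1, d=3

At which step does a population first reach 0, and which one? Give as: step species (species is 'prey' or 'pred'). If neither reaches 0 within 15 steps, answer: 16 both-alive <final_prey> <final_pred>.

Answer: 16 both-alive 14 3

Derivation:
Step 1: prey: 45+9-17=37; pred: 13+5-3=15
Step 2: prey: 37+7-16=28; pred: 15+5-4=16
Step 3: prey: 28+5-13=20; pred: 16+4-4=16
Step 4: prey: 20+4-9=15; pred: 16+3-4=15
Step 5: prey: 15+3-6=12; pred: 15+2-4=13
Step 6: prey: 12+2-4=10; pred: 13+1-3=11
Step 7: prey: 10+2-3=9; pred: 11+1-3=9
Step 8: prey: 9+1-2=8; pred: 9+0-2=7
Step 9: prey: 8+1-1=8; pred: 7+0-2=5
Step 10: prey: 8+1-1=8; pred: 5+0-1=4
Step 11: prey: 8+1-0=9; pred: 4+0-1=3
Step 12: prey: 9+1-0=10; pred: 3+0-0=3
Step 13: prey: 10+2-0=12; pred: 3+0-0=3
Step 14: prey: 12+2-1=13; pred: 3+0-0=3
Step 15: prey: 13+2-1=14; pred: 3+0-0=3
No extinction within 15 steps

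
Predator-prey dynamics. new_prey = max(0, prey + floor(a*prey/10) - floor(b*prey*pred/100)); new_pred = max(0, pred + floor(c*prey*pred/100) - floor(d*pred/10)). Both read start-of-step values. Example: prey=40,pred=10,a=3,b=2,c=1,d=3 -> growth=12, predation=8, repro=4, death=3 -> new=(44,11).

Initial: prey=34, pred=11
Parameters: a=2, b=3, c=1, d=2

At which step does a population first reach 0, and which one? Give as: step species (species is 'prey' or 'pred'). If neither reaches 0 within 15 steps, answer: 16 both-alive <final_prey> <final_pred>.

Step 1: prey: 34+6-11=29; pred: 11+3-2=12
Step 2: prey: 29+5-10=24; pred: 12+3-2=13
Step 3: prey: 24+4-9=19; pred: 13+3-2=14
Step 4: prey: 19+3-7=15; pred: 14+2-2=14
Step 5: prey: 15+3-6=12; pred: 14+2-2=14
Step 6: prey: 12+2-5=9; pred: 14+1-2=13
Step 7: prey: 9+1-3=7; pred: 13+1-2=12
Step 8: prey: 7+1-2=6; pred: 12+0-2=10
Step 9: prey: 6+1-1=6; pred: 10+0-2=8
Step 10: prey: 6+1-1=6; pred: 8+0-1=7
Step 11: prey: 6+1-1=6; pred: 7+0-1=6
Step 12: prey: 6+1-1=6; pred: 6+0-1=5
Step 13: prey: 6+1-0=7; pred: 5+0-1=4
Step 14: prey: 7+1-0=8; pred: 4+0-0=4
Step 15: prey: 8+1-0=9; pred: 4+0-0=4
No extinction within 15 steps

Answer: 16 both-alive 9 4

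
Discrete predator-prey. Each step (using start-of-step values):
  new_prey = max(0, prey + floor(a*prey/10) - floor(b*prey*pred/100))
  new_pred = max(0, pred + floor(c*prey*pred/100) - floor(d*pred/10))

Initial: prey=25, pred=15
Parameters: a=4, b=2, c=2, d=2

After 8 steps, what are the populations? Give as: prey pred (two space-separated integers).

Step 1: prey: 25+10-7=28; pred: 15+7-3=19
Step 2: prey: 28+11-10=29; pred: 19+10-3=26
Step 3: prey: 29+11-15=25; pred: 26+15-5=36
Step 4: prey: 25+10-18=17; pred: 36+18-7=47
Step 5: prey: 17+6-15=8; pred: 47+15-9=53
Step 6: prey: 8+3-8=3; pred: 53+8-10=51
Step 7: prey: 3+1-3=1; pred: 51+3-10=44
Step 8: prey: 1+0-0=1; pred: 44+0-8=36

Answer: 1 36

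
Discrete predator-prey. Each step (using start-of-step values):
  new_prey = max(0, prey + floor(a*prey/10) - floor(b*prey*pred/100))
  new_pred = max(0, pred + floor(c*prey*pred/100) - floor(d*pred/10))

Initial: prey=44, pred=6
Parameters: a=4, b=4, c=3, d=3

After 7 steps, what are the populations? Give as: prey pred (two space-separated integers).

Answer: 0 24

Derivation:
Step 1: prey: 44+17-10=51; pred: 6+7-1=12
Step 2: prey: 51+20-24=47; pred: 12+18-3=27
Step 3: prey: 47+18-50=15; pred: 27+38-8=57
Step 4: prey: 15+6-34=0; pred: 57+25-17=65
Step 5: prey: 0+0-0=0; pred: 65+0-19=46
Step 6: prey: 0+0-0=0; pred: 46+0-13=33
Step 7: prey: 0+0-0=0; pred: 33+0-9=24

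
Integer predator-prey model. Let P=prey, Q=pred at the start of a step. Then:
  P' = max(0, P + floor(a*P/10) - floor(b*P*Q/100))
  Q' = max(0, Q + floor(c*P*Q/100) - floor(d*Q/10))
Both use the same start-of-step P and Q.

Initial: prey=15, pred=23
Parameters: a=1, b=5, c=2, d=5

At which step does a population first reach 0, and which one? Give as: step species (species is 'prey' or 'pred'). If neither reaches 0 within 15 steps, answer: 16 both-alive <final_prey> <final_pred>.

Answer: 1 prey

Derivation:
Step 1: prey: 15+1-17=0; pred: 23+6-11=18
First extinction: prey at step 1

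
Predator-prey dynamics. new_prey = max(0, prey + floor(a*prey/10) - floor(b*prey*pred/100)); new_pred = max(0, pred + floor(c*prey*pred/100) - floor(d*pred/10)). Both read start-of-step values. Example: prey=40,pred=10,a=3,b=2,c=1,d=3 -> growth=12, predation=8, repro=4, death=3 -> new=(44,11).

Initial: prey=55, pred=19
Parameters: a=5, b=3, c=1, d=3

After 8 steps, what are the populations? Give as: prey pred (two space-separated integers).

Step 1: prey: 55+27-31=51; pred: 19+10-5=24
Step 2: prey: 51+25-36=40; pred: 24+12-7=29
Step 3: prey: 40+20-34=26; pred: 29+11-8=32
Step 4: prey: 26+13-24=15; pred: 32+8-9=31
Step 5: prey: 15+7-13=9; pred: 31+4-9=26
Step 6: prey: 9+4-7=6; pred: 26+2-7=21
Step 7: prey: 6+3-3=6; pred: 21+1-6=16
Step 8: prey: 6+3-2=7; pred: 16+0-4=12

Answer: 7 12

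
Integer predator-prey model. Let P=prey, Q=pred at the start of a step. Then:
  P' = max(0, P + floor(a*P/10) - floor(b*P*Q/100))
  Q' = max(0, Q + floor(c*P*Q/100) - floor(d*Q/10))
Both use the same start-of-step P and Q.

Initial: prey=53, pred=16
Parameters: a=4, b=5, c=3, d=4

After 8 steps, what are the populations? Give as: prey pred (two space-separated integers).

Answer: 0 3

Derivation:
Step 1: prey: 53+21-42=32; pred: 16+25-6=35
Step 2: prey: 32+12-56=0; pred: 35+33-14=54
Step 3: prey: 0+0-0=0; pred: 54+0-21=33
Step 4: prey: 0+0-0=0; pred: 33+0-13=20
Step 5: prey: 0+0-0=0; pred: 20+0-8=12
Step 6: prey: 0+0-0=0; pred: 12+0-4=8
Step 7: prey: 0+0-0=0; pred: 8+0-3=5
Step 8: prey: 0+0-0=0; pred: 5+0-2=3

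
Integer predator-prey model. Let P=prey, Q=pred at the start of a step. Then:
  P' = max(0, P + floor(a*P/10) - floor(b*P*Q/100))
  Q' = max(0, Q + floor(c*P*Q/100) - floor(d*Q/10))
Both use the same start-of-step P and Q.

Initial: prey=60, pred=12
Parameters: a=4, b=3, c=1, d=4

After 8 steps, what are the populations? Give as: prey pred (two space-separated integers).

Step 1: prey: 60+24-21=63; pred: 12+7-4=15
Step 2: prey: 63+25-28=60; pred: 15+9-6=18
Step 3: prey: 60+24-32=52; pred: 18+10-7=21
Step 4: prey: 52+20-32=40; pred: 21+10-8=23
Step 5: prey: 40+16-27=29; pred: 23+9-9=23
Step 6: prey: 29+11-20=20; pred: 23+6-9=20
Step 7: prey: 20+8-12=16; pred: 20+4-8=16
Step 8: prey: 16+6-7=15; pred: 16+2-6=12

Answer: 15 12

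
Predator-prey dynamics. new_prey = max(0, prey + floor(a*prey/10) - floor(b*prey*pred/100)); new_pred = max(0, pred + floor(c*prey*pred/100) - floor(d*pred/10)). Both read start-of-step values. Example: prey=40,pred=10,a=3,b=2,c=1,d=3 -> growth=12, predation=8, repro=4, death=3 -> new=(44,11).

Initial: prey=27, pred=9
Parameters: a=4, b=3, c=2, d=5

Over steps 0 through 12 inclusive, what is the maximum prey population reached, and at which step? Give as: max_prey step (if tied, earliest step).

Step 1: prey: 27+10-7=30; pred: 9+4-4=9
Step 2: prey: 30+12-8=34; pred: 9+5-4=10
Step 3: prey: 34+13-10=37; pred: 10+6-5=11
Step 4: prey: 37+14-12=39; pred: 11+8-5=14
Step 5: prey: 39+15-16=38; pred: 14+10-7=17
Step 6: prey: 38+15-19=34; pred: 17+12-8=21
Step 7: prey: 34+13-21=26; pred: 21+14-10=25
Step 8: prey: 26+10-19=17; pred: 25+13-12=26
Step 9: prey: 17+6-13=10; pred: 26+8-13=21
Step 10: prey: 10+4-6=8; pred: 21+4-10=15
Step 11: prey: 8+3-3=8; pred: 15+2-7=10
Step 12: prey: 8+3-2=9; pred: 10+1-5=6
Max prey = 39 at step 4

Answer: 39 4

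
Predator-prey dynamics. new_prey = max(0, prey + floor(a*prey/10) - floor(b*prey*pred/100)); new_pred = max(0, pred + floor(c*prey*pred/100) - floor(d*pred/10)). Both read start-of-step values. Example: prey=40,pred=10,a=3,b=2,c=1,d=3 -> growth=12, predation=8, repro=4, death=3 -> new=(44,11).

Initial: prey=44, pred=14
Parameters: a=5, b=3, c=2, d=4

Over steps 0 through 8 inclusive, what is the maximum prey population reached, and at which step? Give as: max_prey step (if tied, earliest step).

Answer: 48 1

Derivation:
Step 1: prey: 44+22-18=48; pred: 14+12-5=21
Step 2: prey: 48+24-30=42; pred: 21+20-8=33
Step 3: prey: 42+21-41=22; pred: 33+27-13=47
Step 4: prey: 22+11-31=2; pred: 47+20-18=49
Step 5: prey: 2+1-2=1; pred: 49+1-19=31
Step 6: prey: 1+0-0=1; pred: 31+0-12=19
Step 7: prey: 1+0-0=1; pred: 19+0-7=12
Step 8: prey: 1+0-0=1; pred: 12+0-4=8
Max prey = 48 at step 1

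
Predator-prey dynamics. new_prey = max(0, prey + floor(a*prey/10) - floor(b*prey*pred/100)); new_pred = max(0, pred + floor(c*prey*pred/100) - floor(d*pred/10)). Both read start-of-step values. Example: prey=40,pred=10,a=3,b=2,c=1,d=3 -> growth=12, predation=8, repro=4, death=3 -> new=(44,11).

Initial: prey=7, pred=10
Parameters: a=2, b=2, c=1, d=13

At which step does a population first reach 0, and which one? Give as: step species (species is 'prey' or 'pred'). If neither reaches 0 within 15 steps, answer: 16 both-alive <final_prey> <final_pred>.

Answer: 1 pred

Derivation:
Step 1: prey: 7+1-1=7; pred: 10+0-13=0
First extinction: pred at step 1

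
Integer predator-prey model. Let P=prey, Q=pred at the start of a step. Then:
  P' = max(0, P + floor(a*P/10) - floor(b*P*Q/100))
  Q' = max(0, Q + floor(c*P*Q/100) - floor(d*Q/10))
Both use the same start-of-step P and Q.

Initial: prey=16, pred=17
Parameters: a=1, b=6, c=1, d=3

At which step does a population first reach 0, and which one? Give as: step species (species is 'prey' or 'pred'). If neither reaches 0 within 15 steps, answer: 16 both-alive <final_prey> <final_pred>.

Answer: 16 both-alive 1 3

Derivation:
Step 1: prey: 16+1-16=1; pred: 17+2-5=14
Step 2: prey: 1+0-0=1; pred: 14+0-4=10
Step 3: prey: 1+0-0=1; pred: 10+0-3=7
Step 4: prey: 1+0-0=1; pred: 7+0-2=5
Step 5: prey: 1+0-0=1; pred: 5+0-1=4
Step 6: prey: 1+0-0=1; pred: 4+0-1=3
Step 7: prey: 1+0-0=1; pred: 3+0-0=3
Steps 8-15: state stable at prey=1, pred=3 (no change)
No extinction within 15 steps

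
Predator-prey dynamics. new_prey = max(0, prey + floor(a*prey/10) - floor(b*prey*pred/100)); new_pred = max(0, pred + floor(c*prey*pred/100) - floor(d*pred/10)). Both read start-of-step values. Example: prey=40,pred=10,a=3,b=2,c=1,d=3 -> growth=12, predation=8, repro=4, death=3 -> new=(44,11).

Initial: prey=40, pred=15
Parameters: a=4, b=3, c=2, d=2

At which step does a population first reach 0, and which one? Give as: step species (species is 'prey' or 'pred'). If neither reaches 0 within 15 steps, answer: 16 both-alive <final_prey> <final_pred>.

Answer: 4 prey

Derivation:
Step 1: prey: 40+16-18=38; pred: 15+12-3=24
Step 2: prey: 38+15-27=26; pred: 24+18-4=38
Step 3: prey: 26+10-29=7; pred: 38+19-7=50
Step 4: prey: 7+2-10=0; pred: 50+7-10=47
First extinction: prey at step 4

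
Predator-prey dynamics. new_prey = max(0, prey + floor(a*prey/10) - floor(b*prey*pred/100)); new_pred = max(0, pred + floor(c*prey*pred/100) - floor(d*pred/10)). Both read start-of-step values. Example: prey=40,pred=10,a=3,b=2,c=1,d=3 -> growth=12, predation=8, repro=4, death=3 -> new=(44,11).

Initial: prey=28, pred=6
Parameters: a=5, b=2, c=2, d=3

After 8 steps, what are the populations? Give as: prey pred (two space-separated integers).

Step 1: prey: 28+14-3=39; pred: 6+3-1=8
Step 2: prey: 39+19-6=52; pred: 8+6-2=12
Step 3: prey: 52+26-12=66; pred: 12+12-3=21
Step 4: prey: 66+33-27=72; pred: 21+27-6=42
Step 5: prey: 72+36-60=48; pred: 42+60-12=90
Step 6: prey: 48+24-86=0; pred: 90+86-27=149
Step 7: prey: 0+0-0=0; pred: 149+0-44=105
Step 8: prey: 0+0-0=0; pred: 105+0-31=74

Answer: 0 74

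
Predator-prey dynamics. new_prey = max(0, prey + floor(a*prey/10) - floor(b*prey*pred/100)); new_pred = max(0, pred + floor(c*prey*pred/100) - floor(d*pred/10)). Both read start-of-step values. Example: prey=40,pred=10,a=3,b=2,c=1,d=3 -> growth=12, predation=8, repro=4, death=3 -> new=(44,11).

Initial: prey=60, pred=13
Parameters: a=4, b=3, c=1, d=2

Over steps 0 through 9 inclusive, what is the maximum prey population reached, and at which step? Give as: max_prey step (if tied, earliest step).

Step 1: prey: 60+24-23=61; pred: 13+7-2=18
Step 2: prey: 61+24-32=53; pred: 18+10-3=25
Step 3: prey: 53+21-39=35; pred: 25+13-5=33
Step 4: prey: 35+14-34=15; pred: 33+11-6=38
Step 5: prey: 15+6-17=4; pred: 38+5-7=36
Step 6: prey: 4+1-4=1; pred: 36+1-7=30
Step 7: prey: 1+0-0=1; pred: 30+0-6=24
Step 8: prey: 1+0-0=1; pred: 24+0-4=20
Step 9: prey: 1+0-0=1; pred: 20+0-4=16
Max prey = 61 at step 1

Answer: 61 1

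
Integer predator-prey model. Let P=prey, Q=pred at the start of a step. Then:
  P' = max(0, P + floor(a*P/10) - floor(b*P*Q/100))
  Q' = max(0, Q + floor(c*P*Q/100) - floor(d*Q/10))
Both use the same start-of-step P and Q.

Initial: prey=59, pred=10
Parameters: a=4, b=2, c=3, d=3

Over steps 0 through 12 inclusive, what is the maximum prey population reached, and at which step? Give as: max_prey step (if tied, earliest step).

Answer: 71 1

Derivation:
Step 1: prey: 59+23-11=71; pred: 10+17-3=24
Step 2: prey: 71+28-34=65; pred: 24+51-7=68
Step 3: prey: 65+26-88=3; pred: 68+132-20=180
Step 4: prey: 3+1-10=0; pred: 180+16-54=142
Step 5: prey: 0+0-0=0; pred: 142+0-42=100
Step 6: prey: 0+0-0=0; pred: 100+0-30=70
Step 7: prey: 0+0-0=0; pred: 70+0-21=49
Step 8: prey: 0+0-0=0; pred: 49+0-14=35
Step 9: prey: 0+0-0=0; pred: 35+0-10=25
Step 10: prey: 0+0-0=0; pred: 25+0-7=18
Step 11: prey: 0+0-0=0; pred: 18+0-5=13
Step 12: prey: 0+0-0=0; pred: 13+0-3=10
Max prey = 71 at step 1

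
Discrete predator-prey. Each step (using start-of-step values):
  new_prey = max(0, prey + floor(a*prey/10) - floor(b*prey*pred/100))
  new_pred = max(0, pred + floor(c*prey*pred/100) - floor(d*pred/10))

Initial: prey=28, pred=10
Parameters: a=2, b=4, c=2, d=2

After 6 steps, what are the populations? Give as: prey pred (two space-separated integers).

Answer: 1 12

Derivation:
Step 1: prey: 28+5-11=22; pred: 10+5-2=13
Step 2: prey: 22+4-11=15; pred: 13+5-2=16
Step 3: prey: 15+3-9=9; pred: 16+4-3=17
Step 4: prey: 9+1-6=4; pred: 17+3-3=17
Step 5: prey: 4+0-2=2; pred: 17+1-3=15
Step 6: prey: 2+0-1=1; pred: 15+0-3=12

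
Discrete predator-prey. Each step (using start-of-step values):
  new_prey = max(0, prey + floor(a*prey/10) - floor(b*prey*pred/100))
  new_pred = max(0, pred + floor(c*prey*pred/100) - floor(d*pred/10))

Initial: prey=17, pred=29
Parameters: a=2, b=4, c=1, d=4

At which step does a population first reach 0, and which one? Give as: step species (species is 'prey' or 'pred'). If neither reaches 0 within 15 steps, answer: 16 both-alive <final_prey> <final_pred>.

Step 1: prey: 17+3-19=1; pred: 29+4-11=22
Step 2: prey: 1+0-0=1; pred: 22+0-8=14
Step 3: prey: 1+0-0=1; pred: 14+0-5=9
Step 4: prey: 1+0-0=1; pred: 9+0-3=6
Step 5: prey: 1+0-0=1; pred: 6+0-2=4
Step 6: prey: 1+0-0=1; pred: 4+0-1=3
Step 7: prey: 1+0-0=1; pred: 3+0-1=2
Step 8: prey: 1+0-0=1; pred: 2+0-0=2
Steps 9-15: state stable at prey=1, pred=2 (no change)
No extinction within 15 steps

Answer: 16 both-alive 1 2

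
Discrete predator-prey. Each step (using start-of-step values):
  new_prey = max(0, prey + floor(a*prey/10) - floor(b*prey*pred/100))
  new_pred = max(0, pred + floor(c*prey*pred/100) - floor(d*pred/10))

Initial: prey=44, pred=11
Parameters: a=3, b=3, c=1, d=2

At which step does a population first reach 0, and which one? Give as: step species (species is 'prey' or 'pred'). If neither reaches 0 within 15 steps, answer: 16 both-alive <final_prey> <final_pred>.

Step 1: prey: 44+13-14=43; pred: 11+4-2=13
Step 2: prey: 43+12-16=39; pred: 13+5-2=16
Step 3: prey: 39+11-18=32; pred: 16+6-3=19
Step 4: prey: 32+9-18=23; pred: 19+6-3=22
Step 5: prey: 23+6-15=14; pred: 22+5-4=23
Step 6: prey: 14+4-9=9; pred: 23+3-4=22
Step 7: prey: 9+2-5=6; pred: 22+1-4=19
Step 8: prey: 6+1-3=4; pred: 19+1-3=17
Step 9: prey: 4+1-2=3; pred: 17+0-3=14
Step 10: prey: 3+0-1=2; pred: 14+0-2=12
Step 11: prey: 2+0-0=2; pred: 12+0-2=10
Step 12: prey: 2+0-0=2; pred: 10+0-2=8
Step 13: prey: 2+0-0=2; pred: 8+0-1=7
Step 14: prey: 2+0-0=2; pred: 7+0-1=6
Step 15: prey: 2+0-0=2; pred: 6+0-1=5
No extinction within 15 steps

Answer: 16 both-alive 2 5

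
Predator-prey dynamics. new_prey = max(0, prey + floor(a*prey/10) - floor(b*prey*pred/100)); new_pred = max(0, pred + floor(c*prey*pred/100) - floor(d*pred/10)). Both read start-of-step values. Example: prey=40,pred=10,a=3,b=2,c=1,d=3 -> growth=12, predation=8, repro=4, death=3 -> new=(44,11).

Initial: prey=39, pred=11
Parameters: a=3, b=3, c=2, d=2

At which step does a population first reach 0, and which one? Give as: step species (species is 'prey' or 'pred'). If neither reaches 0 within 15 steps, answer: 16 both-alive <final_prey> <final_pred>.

Step 1: prey: 39+11-12=38; pred: 11+8-2=17
Step 2: prey: 38+11-19=30; pred: 17+12-3=26
Step 3: prey: 30+9-23=16; pred: 26+15-5=36
Step 4: prey: 16+4-17=3; pred: 36+11-7=40
Step 5: prey: 3+0-3=0; pred: 40+2-8=34
First extinction: prey at step 5

Answer: 5 prey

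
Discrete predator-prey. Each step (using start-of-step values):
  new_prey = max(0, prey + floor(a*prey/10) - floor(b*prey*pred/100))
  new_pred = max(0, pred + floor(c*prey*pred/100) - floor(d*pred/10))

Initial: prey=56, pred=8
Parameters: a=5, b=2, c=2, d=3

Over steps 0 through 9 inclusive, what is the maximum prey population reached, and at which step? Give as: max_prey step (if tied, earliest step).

Answer: 93 2

Derivation:
Step 1: prey: 56+28-8=76; pred: 8+8-2=14
Step 2: prey: 76+38-21=93; pred: 14+21-4=31
Step 3: prey: 93+46-57=82; pred: 31+57-9=79
Step 4: prey: 82+41-129=0; pred: 79+129-23=185
Step 5: prey: 0+0-0=0; pred: 185+0-55=130
Step 6: prey: 0+0-0=0; pred: 130+0-39=91
Step 7: prey: 0+0-0=0; pred: 91+0-27=64
Step 8: prey: 0+0-0=0; pred: 64+0-19=45
Step 9: prey: 0+0-0=0; pred: 45+0-13=32
Max prey = 93 at step 2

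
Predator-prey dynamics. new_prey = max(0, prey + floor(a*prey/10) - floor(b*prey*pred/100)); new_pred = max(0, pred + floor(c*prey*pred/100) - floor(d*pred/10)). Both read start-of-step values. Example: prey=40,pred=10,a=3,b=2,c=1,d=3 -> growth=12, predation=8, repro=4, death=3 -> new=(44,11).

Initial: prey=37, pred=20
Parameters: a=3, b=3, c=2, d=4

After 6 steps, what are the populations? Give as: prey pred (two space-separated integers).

Answer: 2 8

Derivation:
Step 1: prey: 37+11-22=26; pred: 20+14-8=26
Step 2: prey: 26+7-20=13; pred: 26+13-10=29
Step 3: prey: 13+3-11=5; pred: 29+7-11=25
Step 4: prey: 5+1-3=3; pred: 25+2-10=17
Step 5: prey: 3+0-1=2; pred: 17+1-6=12
Step 6: prey: 2+0-0=2; pred: 12+0-4=8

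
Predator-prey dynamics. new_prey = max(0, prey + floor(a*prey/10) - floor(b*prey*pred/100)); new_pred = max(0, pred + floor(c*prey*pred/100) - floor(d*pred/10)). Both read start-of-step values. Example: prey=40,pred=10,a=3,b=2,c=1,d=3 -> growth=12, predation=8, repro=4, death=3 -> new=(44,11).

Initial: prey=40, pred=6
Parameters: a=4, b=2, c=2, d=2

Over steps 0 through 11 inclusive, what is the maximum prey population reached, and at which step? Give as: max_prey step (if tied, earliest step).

Answer: 67 3

Derivation:
Step 1: prey: 40+16-4=52; pred: 6+4-1=9
Step 2: prey: 52+20-9=63; pred: 9+9-1=17
Step 3: prey: 63+25-21=67; pred: 17+21-3=35
Step 4: prey: 67+26-46=47; pred: 35+46-7=74
Step 5: prey: 47+18-69=0; pred: 74+69-14=129
Step 6: prey: 0+0-0=0; pred: 129+0-25=104
Step 7: prey: 0+0-0=0; pred: 104+0-20=84
Step 8: prey: 0+0-0=0; pred: 84+0-16=68
Step 9: prey: 0+0-0=0; pred: 68+0-13=55
Step 10: prey: 0+0-0=0; pred: 55+0-11=44
Step 11: prey: 0+0-0=0; pred: 44+0-8=36
Max prey = 67 at step 3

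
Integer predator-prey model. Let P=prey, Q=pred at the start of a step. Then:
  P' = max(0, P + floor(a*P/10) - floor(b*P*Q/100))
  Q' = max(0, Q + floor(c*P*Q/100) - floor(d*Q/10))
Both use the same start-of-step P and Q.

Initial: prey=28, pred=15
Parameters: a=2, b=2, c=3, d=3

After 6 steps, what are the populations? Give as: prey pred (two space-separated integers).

Answer: 1 27

Derivation:
Step 1: prey: 28+5-8=25; pred: 15+12-4=23
Step 2: prey: 25+5-11=19; pred: 23+17-6=34
Step 3: prey: 19+3-12=10; pred: 34+19-10=43
Step 4: prey: 10+2-8=4; pred: 43+12-12=43
Step 5: prey: 4+0-3=1; pred: 43+5-12=36
Step 6: prey: 1+0-0=1; pred: 36+1-10=27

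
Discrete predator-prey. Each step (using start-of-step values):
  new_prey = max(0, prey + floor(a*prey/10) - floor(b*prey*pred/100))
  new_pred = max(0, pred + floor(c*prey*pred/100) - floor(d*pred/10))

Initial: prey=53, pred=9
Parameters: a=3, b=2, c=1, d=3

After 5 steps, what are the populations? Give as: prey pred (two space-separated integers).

Step 1: prey: 53+15-9=59; pred: 9+4-2=11
Step 2: prey: 59+17-12=64; pred: 11+6-3=14
Step 3: prey: 64+19-17=66; pred: 14+8-4=18
Step 4: prey: 66+19-23=62; pred: 18+11-5=24
Step 5: prey: 62+18-29=51; pred: 24+14-7=31

Answer: 51 31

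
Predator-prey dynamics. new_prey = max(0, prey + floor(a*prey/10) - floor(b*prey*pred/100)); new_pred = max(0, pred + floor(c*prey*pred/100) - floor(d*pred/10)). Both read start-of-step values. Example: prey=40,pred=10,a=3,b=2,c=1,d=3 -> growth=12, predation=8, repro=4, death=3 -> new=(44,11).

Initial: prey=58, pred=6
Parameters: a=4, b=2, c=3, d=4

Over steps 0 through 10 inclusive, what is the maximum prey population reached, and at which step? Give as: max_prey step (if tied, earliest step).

Answer: 84 2

Derivation:
Step 1: prey: 58+23-6=75; pred: 6+10-2=14
Step 2: prey: 75+30-21=84; pred: 14+31-5=40
Step 3: prey: 84+33-67=50; pred: 40+100-16=124
Step 4: prey: 50+20-124=0; pred: 124+186-49=261
Step 5: prey: 0+0-0=0; pred: 261+0-104=157
Step 6: prey: 0+0-0=0; pred: 157+0-62=95
Step 7: prey: 0+0-0=0; pred: 95+0-38=57
Step 8: prey: 0+0-0=0; pred: 57+0-22=35
Step 9: prey: 0+0-0=0; pred: 35+0-14=21
Step 10: prey: 0+0-0=0; pred: 21+0-8=13
Max prey = 84 at step 2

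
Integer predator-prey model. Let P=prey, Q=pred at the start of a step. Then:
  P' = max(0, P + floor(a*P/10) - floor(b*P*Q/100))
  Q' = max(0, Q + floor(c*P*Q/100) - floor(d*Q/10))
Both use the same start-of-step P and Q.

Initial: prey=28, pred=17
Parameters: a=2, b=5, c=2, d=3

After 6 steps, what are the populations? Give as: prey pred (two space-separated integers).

Step 1: prey: 28+5-23=10; pred: 17+9-5=21
Step 2: prey: 10+2-10=2; pred: 21+4-6=19
Step 3: prey: 2+0-1=1; pred: 19+0-5=14
Step 4: prey: 1+0-0=1; pred: 14+0-4=10
Step 5: prey: 1+0-0=1; pred: 10+0-3=7
Step 6: prey: 1+0-0=1; pred: 7+0-2=5

Answer: 1 5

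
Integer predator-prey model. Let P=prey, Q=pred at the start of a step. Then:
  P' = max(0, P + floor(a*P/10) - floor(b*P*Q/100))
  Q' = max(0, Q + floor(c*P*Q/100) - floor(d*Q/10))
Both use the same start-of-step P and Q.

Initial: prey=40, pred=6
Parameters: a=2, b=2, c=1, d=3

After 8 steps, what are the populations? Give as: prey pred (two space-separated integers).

Step 1: prey: 40+8-4=44; pred: 6+2-1=7
Step 2: prey: 44+8-6=46; pred: 7+3-2=8
Step 3: prey: 46+9-7=48; pred: 8+3-2=9
Step 4: prey: 48+9-8=49; pred: 9+4-2=11
Step 5: prey: 49+9-10=48; pred: 11+5-3=13
Step 6: prey: 48+9-12=45; pred: 13+6-3=16
Step 7: prey: 45+9-14=40; pred: 16+7-4=19
Step 8: prey: 40+8-15=33; pred: 19+7-5=21

Answer: 33 21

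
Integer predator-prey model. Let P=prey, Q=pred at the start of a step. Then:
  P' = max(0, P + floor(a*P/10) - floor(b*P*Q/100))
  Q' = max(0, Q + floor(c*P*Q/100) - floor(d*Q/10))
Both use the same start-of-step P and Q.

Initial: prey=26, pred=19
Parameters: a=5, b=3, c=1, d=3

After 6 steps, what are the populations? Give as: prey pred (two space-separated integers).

Step 1: prey: 26+13-14=25; pred: 19+4-5=18
Step 2: prey: 25+12-13=24; pred: 18+4-5=17
Step 3: prey: 24+12-12=24; pred: 17+4-5=16
Step 4: prey: 24+12-11=25; pred: 16+3-4=15
Step 5: prey: 25+12-11=26; pred: 15+3-4=14
Step 6: prey: 26+13-10=29; pred: 14+3-4=13

Answer: 29 13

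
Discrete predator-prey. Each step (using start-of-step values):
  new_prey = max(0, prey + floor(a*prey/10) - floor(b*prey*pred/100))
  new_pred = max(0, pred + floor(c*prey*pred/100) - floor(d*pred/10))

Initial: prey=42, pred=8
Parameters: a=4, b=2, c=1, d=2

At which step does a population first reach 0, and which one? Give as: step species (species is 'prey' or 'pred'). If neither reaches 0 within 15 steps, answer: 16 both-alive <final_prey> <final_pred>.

Step 1: prey: 42+16-6=52; pred: 8+3-1=10
Step 2: prey: 52+20-10=62; pred: 10+5-2=13
Step 3: prey: 62+24-16=70; pred: 13+8-2=19
Step 4: prey: 70+28-26=72; pred: 19+13-3=29
Step 5: prey: 72+28-41=59; pred: 29+20-5=44
Step 6: prey: 59+23-51=31; pred: 44+25-8=61
Step 7: prey: 31+12-37=6; pred: 61+18-12=67
Step 8: prey: 6+2-8=0; pred: 67+4-13=58
First extinction: prey at step 8

Answer: 8 prey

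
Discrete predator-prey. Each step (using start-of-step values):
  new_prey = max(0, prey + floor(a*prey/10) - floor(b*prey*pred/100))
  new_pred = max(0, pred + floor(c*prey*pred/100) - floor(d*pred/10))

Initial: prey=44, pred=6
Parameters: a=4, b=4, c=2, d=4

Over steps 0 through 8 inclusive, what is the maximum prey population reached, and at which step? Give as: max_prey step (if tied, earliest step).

Step 1: prey: 44+17-10=51; pred: 6+5-2=9
Step 2: prey: 51+20-18=53; pred: 9+9-3=15
Step 3: prey: 53+21-31=43; pred: 15+15-6=24
Step 4: prey: 43+17-41=19; pred: 24+20-9=35
Step 5: prey: 19+7-26=0; pred: 35+13-14=34
Step 6: prey: 0+0-0=0; pred: 34+0-13=21
Step 7: prey: 0+0-0=0; pred: 21+0-8=13
Step 8: prey: 0+0-0=0; pred: 13+0-5=8
Max prey = 53 at step 2

Answer: 53 2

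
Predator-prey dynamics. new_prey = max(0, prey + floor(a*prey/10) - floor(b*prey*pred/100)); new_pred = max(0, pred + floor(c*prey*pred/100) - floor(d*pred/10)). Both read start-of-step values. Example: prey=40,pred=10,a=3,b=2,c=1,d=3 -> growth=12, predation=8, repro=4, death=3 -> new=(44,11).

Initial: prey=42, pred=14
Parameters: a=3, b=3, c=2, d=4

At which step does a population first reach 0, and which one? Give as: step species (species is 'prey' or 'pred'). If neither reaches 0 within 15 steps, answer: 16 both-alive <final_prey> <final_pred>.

Answer: 16 both-alive 2 2

Derivation:
Step 1: prey: 42+12-17=37; pred: 14+11-5=20
Step 2: prey: 37+11-22=26; pred: 20+14-8=26
Step 3: prey: 26+7-20=13; pred: 26+13-10=29
Step 4: prey: 13+3-11=5; pred: 29+7-11=25
Step 5: prey: 5+1-3=3; pred: 25+2-10=17
Step 6: prey: 3+0-1=2; pred: 17+1-6=12
Step 7: prey: 2+0-0=2; pred: 12+0-4=8
Step 8: prey: 2+0-0=2; pred: 8+0-3=5
Step 9: prey: 2+0-0=2; pred: 5+0-2=3
Step 10: prey: 2+0-0=2; pred: 3+0-1=2
Step 11: prey: 2+0-0=2; pred: 2+0-0=2
Steps 12-15: state stable at prey=2, pred=2 (no change)
No extinction within 15 steps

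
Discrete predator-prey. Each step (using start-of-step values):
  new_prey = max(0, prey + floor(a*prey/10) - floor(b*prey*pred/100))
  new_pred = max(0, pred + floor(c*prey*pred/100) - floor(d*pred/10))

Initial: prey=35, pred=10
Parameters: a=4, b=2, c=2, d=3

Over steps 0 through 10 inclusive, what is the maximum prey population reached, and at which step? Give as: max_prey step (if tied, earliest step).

Answer: 47 2

Derivation:
Step 1: prey: 35+14-7=42; pred: 10+7-3=14
Step 2: prey: 42+16-11=47; pred: 14+11-4=21
Step 3: prey: 47+18-19=46; pred: 21+19-6=34
Step 4: prey: 46+18-31=33; pred: 34+31-10=55
Step 5: prey: 33+13-36=10; pred: 55+36-16=75
Step 6: prey: 10+4-15=0; pred: 75+15-22=68
Step 7: prey: 0+0-0=0; pred: 68+0-20=48
Step 8: prey: 0+0-0=0; pred: 48+0-14=34
Step 9: prey: 0+0-0=0; pred: 34+0-10=24
Step 10: prey: 0+0-0=0; pred: 24+0-7=17
Max prey = 47 at step 2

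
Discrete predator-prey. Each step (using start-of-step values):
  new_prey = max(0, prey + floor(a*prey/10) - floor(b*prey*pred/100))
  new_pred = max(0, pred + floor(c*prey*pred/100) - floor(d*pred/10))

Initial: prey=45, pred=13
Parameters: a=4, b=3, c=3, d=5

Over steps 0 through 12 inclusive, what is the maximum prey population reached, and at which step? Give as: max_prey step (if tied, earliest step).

Answer: 46 1

Derivation:
Step 1: prey: 45+18-17=46; pred: 13+17-6=24
Step 2: prey: 46+18-33=31; pred: 24+33-12=45
Step 3: prey: 31+12-41=2; pred: 45+41-22=64
Step 4: prey: 2+0-3=0; pred: 64+3-32=35
Step 5: prey: 0+0-0=0; pred: 35+0-17=18
Step 6: prey: 0+0-0=0; pred: 18+0-9=9
Step 7: prey: 0+0-0=0; pred: 9+0-4=5
Step 8: prey: 0+0-0=0; pred: 5+0-2=3
Step 9: prey: 0+0-0=0; pred: 3+0-1=2
Step 10: prey: 0+0-0=0; pred: 2+0-1=1
Step 11: prey: 0+0-0=0; pred: 1+0-0=1
Step 12: prey: 0+0-0=0; pred: 1+0-0=1
Max prey = 46 at step 1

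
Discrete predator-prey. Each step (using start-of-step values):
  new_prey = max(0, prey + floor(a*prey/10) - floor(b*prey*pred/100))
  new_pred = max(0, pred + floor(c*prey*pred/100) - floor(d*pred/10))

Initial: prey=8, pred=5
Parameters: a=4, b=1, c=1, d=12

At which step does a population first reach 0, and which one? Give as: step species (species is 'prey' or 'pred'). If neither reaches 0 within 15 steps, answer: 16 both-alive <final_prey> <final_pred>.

Step 1: prey: 8+3-0=11; pred: 5+0-6=0
First extinction: pred at step 1

Answer: 1 pred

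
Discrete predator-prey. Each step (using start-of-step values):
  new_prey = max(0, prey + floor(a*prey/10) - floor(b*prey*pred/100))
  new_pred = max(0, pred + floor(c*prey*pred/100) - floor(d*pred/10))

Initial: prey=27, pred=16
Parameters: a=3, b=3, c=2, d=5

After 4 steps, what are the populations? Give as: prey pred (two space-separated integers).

Step 1: prey: 27+8-12=23; pred: 16+8-8=16
Step 2: prey: 23+6-11=18; pred: 16+7-8=15
Step 3: prey: 18+5-8=15; pred: 15+5-7=13
Step 4: prey: 15+4-5=14; pred: 13+3-6=10

Answer: 14 10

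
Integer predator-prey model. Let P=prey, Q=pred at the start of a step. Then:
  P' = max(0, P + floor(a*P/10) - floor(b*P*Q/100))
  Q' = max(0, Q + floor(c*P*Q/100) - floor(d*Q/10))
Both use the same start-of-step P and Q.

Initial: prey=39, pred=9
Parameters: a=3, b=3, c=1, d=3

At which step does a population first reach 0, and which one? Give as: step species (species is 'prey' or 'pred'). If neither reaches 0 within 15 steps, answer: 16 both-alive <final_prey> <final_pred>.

Answer: 16 both-alive 24 6

Derivation:
Step 1: prey: 39+11-10=40; pred: 9+3-2=10
Step 2: prey: 40+12-12=40; pred: 10+4-3=11
Step 3: prey: 40+12-13=39; pred: 11+4-3=12
Step 4: prey: 39+11-14=36; pred: 12+4-3=13
Step 5: prey: 36+10-14=32; pred: 13+4-3=14
Step 6: prey: 32+9-13=28; pred: 14+4-4=14
Step 7: prey: 28+8-11=25; pred: 14+3-4=13
Step 8: prey: 25+7-9=23; pred: 13+3-3=13
Step 9: prey: 23+6-8=21; pred: 13+2-3=12
Step 10: prey: 21+6-7=20; pred: 12+2-3=11
Step 11: prey: 20+6-6=20; pred: 11+2-3=10
Step 12: prey: 20+6-6=20; pred: 10+2-3=9
Step 13: prey: 20+6-5=21; pred: 9+1-2=8
Step 14: prey: 21+6-5=22; pred: 8+1-2=7
Step 15: prey: 22+6-4=24; pred: 7+1-2=6
No extinction within 15 steps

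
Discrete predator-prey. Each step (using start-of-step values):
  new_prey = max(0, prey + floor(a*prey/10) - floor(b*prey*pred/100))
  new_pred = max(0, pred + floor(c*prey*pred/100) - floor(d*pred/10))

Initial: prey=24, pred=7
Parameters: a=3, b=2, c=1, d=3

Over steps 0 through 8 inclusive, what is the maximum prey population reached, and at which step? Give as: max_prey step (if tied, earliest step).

Step 1: prey: 24+7-3=28; pred: 7+1-2=6
Step 2: prey: 28+8-3=33; pred: 6+1-1=6
Step 3: prey: 33+9-3=39; pred: 6+1-1=6
Step 4: prey: 39+11-4=46; pred: 6+2-1=7
Step 5: prey: 46+13-6=53; pred: 7+3-2=8
Step 6: prey: 53+15-8=60; pred: 8+4-2=10
Step 7: prey: 60+18-12=66; pred: 10+6-3=13
Step 8: prey: 66+19-17=68; pred: 13+8-3=18
Max prey = 68 at step 8

Answer: 68 8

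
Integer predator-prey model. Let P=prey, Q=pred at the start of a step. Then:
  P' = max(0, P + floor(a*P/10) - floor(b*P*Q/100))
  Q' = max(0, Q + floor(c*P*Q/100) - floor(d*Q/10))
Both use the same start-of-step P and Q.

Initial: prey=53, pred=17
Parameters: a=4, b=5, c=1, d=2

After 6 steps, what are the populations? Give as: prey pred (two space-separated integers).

Answer: 0 12

Derivation:
Step 1: prey: 53+21-45=29; pred: 17+9-3=23
Step 2: prey: 29+11-33=7; pred: 23+6-4=25
Step 3: prey: 7+2-8=1; pred: 25+1-5=21
Step 4: prey: 1+0-1=0; pred: 21+0-4=17
Step 5: prey: 0+0-0=0; pred: 17+0-3=14
Step 6: prey: 0+0-0=0; pred: 14+0-2=12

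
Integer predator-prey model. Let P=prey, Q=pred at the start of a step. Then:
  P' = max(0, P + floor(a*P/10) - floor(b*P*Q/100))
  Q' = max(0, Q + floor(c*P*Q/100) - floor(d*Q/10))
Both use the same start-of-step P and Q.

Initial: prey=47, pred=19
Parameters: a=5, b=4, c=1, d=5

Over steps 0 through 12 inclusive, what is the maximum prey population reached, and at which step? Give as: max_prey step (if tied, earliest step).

Step 1: prey: 47+23-35=35; pred: 19+8-9=18
Step 2: prey: 35+17-25=27; pred: 18+6-9=15
Step 3: prey: 27+13-16=24; pred: 15+4-7=12
Step 4: prey: 24+12-11=25; pred: 12+2-6=8
Step 5: prey: 25+12-8=29; pred: 8+2-4=6
Step 6: prey: 29+14-6=37; pred: 6+1-3=4
Step 7: prey: 37+18-5=50; pred: 4+1-2=3
Step 8: prey: 50+25-6=69; pred: 3+1-1=3
Step 9: prey: 69+34-8=95; pred: 3+2-1=4
Step 10: prey: 95+47-15=127; pred: 4+3-2=5
Step 11: prey: 127+63-25=165; pred: 5+6-2=9
Step 12: prey: 165+82-59=188; pred: 9+14-4=19
Max prey = 188 at step 12

Answer: 188 12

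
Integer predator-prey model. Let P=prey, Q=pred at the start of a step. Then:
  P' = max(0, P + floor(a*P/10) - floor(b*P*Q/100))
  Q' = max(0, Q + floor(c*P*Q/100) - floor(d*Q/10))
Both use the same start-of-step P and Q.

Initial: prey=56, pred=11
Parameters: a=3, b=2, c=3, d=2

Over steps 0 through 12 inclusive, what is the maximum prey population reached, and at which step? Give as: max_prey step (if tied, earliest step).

Step 1: prey: 56+16-12=60; pred: 11+18-2=27
Step 2: prey: 60+18-32=46; pred: 27+48-5=70
Step 3: prey: 46+13-64=0; pred: 70+96-14=152
Step 4: prey: 0+0-0=0; pred: 152+0-30=122
Step 5: prey: 0+0-0=0; pred: 122+0-24=98
Step 6: prey: 0+0-0=0; pred: 98+0-19=79
Step 7: prey: 0+0-0=0; pred: 79+0-15=64
Step 8: prey: 0+0-0=0; pred: 64+0-12=52
Step 9: prey: 0+0-0=0; pred: 52+0-10=42
Step 10: prey: 0+0-0=0; pred: 42+0-8=34
Step 11: prey: 0+0-0=0; pred: 34+0-6=28
Step 12: prey: 0+0-0=0; pred: 28+0-5=23
Max prey = 60 at step 1

Answer: 60 1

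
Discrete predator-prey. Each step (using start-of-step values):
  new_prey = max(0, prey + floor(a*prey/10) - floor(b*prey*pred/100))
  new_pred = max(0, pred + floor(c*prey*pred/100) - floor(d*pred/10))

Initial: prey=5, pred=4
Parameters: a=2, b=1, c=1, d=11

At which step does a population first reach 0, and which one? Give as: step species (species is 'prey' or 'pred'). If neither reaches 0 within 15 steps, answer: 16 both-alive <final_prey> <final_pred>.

Step 1: prey: 5+1-0=6; pred: 4+0-4=0
First extinction: pred at step 1

Answer: 1 pred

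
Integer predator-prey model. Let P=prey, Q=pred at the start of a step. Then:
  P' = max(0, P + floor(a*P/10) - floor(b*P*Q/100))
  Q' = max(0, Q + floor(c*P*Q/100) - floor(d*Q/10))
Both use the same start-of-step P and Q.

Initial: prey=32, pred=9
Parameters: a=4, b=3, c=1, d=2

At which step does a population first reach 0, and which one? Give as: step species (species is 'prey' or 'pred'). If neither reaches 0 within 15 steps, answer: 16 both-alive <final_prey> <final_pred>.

Answer: 16 both-alive 4 8

Derivation:
Step 1: prey: 32+12-8=36; pred: 9+2-1=10
Step 2: prey: 36+14-10=40; pred: 10+3-2=11
Step 3: prey: 40+16-13=43; pred: 11+4-2=13
Step 4: prey: 43+17-16=44; pred: 13+5-2=16
Step 5: prey: 44+17-21=40; pred: 16+7-3=20
Step 6: prey: 40+16-24=32; pred: 20+8-4=24
Step 7: prey: 32+12-23=21; pred: 24+7-4=27
Step 8: prey: 21+8-17=12; pred: 27+5-5=27
Step 9: prey: 12+4-9=7; pred: 27+3-5=25
Step 10: prey: 7+2-5=4; pred: 25+1-5=21
Step 11: prey: 4+1-2=3; pred: 21+0-4=17
Step 12: prey: 3+1-1=3; pred: 17+0-3=14
Step 13: prey: 3+1-1=3; pred: 14+0-2=12
Step 14: prey: 3+1-1=3; pred: 12+0-2=10
Step 15: prey: 3+1-0=4; pred: 10+0-2=8
No extinction within 15 steps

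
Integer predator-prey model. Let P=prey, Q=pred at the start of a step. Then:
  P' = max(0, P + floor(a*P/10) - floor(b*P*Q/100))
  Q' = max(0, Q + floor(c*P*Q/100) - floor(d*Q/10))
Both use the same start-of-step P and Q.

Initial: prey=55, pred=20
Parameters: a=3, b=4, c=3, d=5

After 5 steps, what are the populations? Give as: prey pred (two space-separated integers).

Step 1: prey: 55+16-44=27; pred: 20+33-10=43
Step 2: prey: 27+8-46=0; pred: 43+34-21=56
Step 3: prey: 0+0-0=0; pred: 56+0-28=28
Step 4: prey: 0+0-0=0; pred: 28+0-14=14
Step 5: prey: 0+0-0=0; pred: 14+0-7=7

Answer: 0 7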